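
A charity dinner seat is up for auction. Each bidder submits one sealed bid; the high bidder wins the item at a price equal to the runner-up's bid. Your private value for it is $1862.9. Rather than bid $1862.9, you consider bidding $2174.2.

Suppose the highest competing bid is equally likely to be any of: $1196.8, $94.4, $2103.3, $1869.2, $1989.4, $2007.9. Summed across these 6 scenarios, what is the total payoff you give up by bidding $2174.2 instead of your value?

The deviation costs you only when the competing bid falls strictly between $1862.9 and $2174.2; elsewhere both bids give the same outcome.
$1196.8: outcomes coincide → loss $0.
$94.4: outcomes coincide → loss $0.
$2103.3: truthful payoff $0, deviation payoff −$240.4 → loss $240.4.
$1869.2: truthful payoff $0, deviation payoff −$6.3 → loss $6.3.
$1989.4: truthful payoff $0, deviation payoff −$126.5 → loss $126.5.
$2007.9: truthful payoff $0, deviation payoff −$145 → loss $145.
Total loss = $240.4 + $6.3 + $126.5 + $145 = $518.2.

$518.2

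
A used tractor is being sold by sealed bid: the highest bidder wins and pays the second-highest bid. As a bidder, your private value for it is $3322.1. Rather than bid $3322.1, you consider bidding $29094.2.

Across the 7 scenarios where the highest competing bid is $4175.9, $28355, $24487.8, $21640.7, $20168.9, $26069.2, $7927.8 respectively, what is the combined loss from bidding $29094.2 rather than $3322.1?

$109570.6

The deviation costs you only when the competing bid falls strictly between $3322.1 and $29094.2; elsewhere both bids give the same outcome.
$4175.9: truthful payoff $0, deviation payoff −$853.8 → loss $853.8.
$28355: truthful payoff $0, deviation payoff −$25032.9 → loss $25032.9.
$24487.8: truthful payoff $0, deviation payoff −$21165.7 → loss $21165.7.
$21640.7: truthful payoff $0, deviation payoff −$18318.6 → loss $18318.6.
$20168.9: truthful payoff $0, deviation payoff −$16846.8 → loss $16846.8.
$26069.2: truthful payoff $0, deviation payoff −$22747.1 → loss $22747.1.
$7927.8: truthful payoff $0, deviation payoff −$4605.7 → loss $4605.7.
Total loss = $853.8 + $25032.9 + $21165.7 + $18318.6 + $16846.8 + $22747.1 + $4605.7 = $109570.6.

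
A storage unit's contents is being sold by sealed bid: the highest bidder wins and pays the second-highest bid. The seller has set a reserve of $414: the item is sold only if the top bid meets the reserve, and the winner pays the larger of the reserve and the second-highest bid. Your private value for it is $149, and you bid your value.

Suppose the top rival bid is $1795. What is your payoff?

Your bid $149 is below the highest competing bid $1795, so you lose. Payoff $0.

$0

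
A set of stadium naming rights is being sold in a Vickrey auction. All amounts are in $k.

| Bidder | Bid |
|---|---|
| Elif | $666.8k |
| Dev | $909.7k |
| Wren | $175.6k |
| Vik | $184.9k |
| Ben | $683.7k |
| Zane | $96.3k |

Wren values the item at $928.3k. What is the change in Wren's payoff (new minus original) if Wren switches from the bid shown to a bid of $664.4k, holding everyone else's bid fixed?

The highest bid among the other bidders is $909.7k; Wren's bid doesn't change that.
Original bid $175.6k: Wren is not highest (top rival bid is $909.7k); payoff $0k.
Alternative bid $664.4k: Wren is not highest (top rival bid is $909.7k); payoff $0k.
Change in payoff = $0k − ($0k) = $0k.

$0k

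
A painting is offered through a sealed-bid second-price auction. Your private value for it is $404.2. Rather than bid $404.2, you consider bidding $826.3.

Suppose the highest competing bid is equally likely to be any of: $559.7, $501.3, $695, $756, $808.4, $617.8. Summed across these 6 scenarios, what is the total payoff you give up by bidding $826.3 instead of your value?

The deviation costs you only when the competing bid falls strictly between $404.2 and $826.3; elsewhere both bids give the same outcome.
$559.7: truthful payoff $0, deviation payoff −$155.5 → loss $155.5.
$501.3: truthful payoff $0, deviation payoff −$97.1 → loss $97.1.
$695: truthful payoff $0, deviation payoff −$290.8 → loss $290.8.
$756: truthful payoff $0, deviation payoff −$351.8 → loss $351.8.
$808.4: truthful payoff $0, deviation payoff −$404.2 → loss $404.2.
$617.8: truthful payoff $0, deviation payoff −$213.6 → loss $213.6.
Total loss = $155.5 + $97.1 + $290.8 + $351.8 + $404.2 + $213.6 = $1513.

$1513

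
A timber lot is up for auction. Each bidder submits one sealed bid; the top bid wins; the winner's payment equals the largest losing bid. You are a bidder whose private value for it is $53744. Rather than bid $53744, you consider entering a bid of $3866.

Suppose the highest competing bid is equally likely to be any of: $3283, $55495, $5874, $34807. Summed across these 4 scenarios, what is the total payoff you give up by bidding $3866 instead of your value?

The deviation costs you only when the competing bid falls strictly between $3866 and $53744; elsewhere both bids give the same outcome.
$3283: outcomes coincide → loss $0.
$55495: outcomes coincide → loss $0.
$5874: truthful payoff $47870, deviation payoff $0 → loss $47870.
$34807: truthful payoff $18937, deviation payoff $0 → loss $18937.
Total loss = $47870 + $18937 = $66807.
Because the price is fixed by the runner-up's bid, deviating from your value can only change a good outcome into a bad one — never the reverse.

$66807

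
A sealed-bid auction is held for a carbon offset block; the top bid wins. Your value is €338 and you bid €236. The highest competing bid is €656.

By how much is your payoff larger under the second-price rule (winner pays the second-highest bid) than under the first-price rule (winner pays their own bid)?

Your bid €236 is below €656, so you lose under either rule.
Payoff is €0 in both cases; difference = €0.

€0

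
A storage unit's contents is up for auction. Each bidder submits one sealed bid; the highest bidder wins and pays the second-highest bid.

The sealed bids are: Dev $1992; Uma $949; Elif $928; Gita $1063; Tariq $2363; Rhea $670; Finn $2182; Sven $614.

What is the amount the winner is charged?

Highest bid: Tariq at $2363, so Tariq wins.
Second-highest bid: Finn at $2182 — that is the price the winner pays.

$2182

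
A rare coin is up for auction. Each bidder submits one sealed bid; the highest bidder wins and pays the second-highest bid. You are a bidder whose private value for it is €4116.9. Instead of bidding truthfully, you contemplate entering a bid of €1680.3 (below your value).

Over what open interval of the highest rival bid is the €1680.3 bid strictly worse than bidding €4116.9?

If the competing bid is below €1680.3, both bids win at the same price — no difference.
If it is above €4116.9, both bids lose — no difference.
If it lies strictly between €1680.3 and €4116.9, bidding your value wins at a price below your value (positive payoff) while bidding €1680.3 loses (payoff 0).
So the deviation strictly hurts on the open interval (€1680.3, €4116.9).

(€1680.3, €4116.9)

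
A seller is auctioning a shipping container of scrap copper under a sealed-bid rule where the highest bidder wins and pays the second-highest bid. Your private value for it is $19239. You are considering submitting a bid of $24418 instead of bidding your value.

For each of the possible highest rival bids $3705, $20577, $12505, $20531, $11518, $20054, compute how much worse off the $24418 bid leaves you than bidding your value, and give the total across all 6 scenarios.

$3445

The deviation costs you only when the competing bid falls strictly between $19239 and $24418; elsewhere both bids give the same outcome.
$3705: outcomes coincide → loss $0.
$20577: truthful payoff $0, deviation payoff −$1338 → loss $1338.
$12505: outcomes coincide → loss $0.
$20531: truthful payoff $0, deviation payoff −$1292 → loss $1292.
$11518: outcomes coincide → loss $0.
$20054: truthful payoff $0, deviation payoff −$815 → loss $815.
Total loss = $1338 + $1292 + $815 = $3445.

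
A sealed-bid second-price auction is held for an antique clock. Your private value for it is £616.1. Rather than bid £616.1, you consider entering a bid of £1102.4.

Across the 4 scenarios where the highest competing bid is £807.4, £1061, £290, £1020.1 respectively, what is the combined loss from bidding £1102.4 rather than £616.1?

£1040.2

The deviation costs you only when the competing bid falls strictly between £616.1 and £1102.4; elsewhere both bids give the same outcome.
£807.4: truthful payoff £0, deviation payoff −£191.3 → loss £191.3.
£1061: truthful payoff £0, deviation payoff −£444.9 → loss £444.9.
£290: outcomes coincide → loss £0.
£1020.1: truthful payoff £0, deviation payoff −£404 → loss £404.
Total loss = £191.3 + £444.9 + £404 = £1040.2.
In a second-price auction your bid sets only whether you win, not what you pay, so bidding your true value is weakly dominant.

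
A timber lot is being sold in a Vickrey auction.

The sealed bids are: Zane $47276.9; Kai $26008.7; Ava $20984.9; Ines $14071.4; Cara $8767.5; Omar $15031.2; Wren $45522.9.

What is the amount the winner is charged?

Highest bid: Zane at $47276.9, so Zane wins.
Second-highest bid: Wren at $45522.9 — that is the price the winner pays.

$45522.9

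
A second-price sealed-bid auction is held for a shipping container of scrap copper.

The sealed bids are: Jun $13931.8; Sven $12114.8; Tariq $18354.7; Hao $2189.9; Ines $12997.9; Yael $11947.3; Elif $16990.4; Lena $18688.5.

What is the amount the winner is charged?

Highest bid: Lena at $18688.5, so Lena wins.
Second-highest bid: Tariq at $18354.7 — that is the price the winner pays.

$18354.7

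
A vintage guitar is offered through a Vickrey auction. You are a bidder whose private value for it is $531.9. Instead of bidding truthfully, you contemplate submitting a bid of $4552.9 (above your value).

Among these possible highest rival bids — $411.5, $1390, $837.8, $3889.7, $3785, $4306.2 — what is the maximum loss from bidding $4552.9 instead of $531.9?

$411.5: same outcome either way → loss $0.
$1390: truthful gives $0, deviation gives −$858.1 → loss $858.1.
$837.8: truthful gives $0, deviation gives −$305.9 → loss $305.9.
$3889.7: truthful gives $0, deviation gives −$3357.8 → loss $3357.8.
$3785: truthful gives $0, deviation gives −$3253.1 → loss $3253.1.
$4306.2: truthful gives $0, deviation gives −$3774.3 → loss $3774.3.
Maximum loss: $3774.3.

$3774.3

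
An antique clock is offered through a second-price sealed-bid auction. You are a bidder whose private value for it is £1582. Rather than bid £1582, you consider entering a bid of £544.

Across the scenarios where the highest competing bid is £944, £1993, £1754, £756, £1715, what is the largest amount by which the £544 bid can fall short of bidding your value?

£826

£944: truthful gives £638, deviation gives £0 → loss £638.
£1993: same outcome either way → loss £0.
£1754: same outcome either way → loss £0.
£756: truthful gives £826, deviation gives £0 → loss £826.
£1715: same outcome either way → loss £0.
Maximum loss: £826.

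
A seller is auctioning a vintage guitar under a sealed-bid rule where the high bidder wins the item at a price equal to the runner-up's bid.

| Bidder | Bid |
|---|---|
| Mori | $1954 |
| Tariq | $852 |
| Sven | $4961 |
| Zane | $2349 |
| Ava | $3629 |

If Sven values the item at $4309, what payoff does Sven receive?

Highest bid: Sven at $4961, so Sven wins.
Second-highest bid: Ava at $3629 — that is the price the winner pays.
Sven's payoff = value − price = $4309 − $3629 = $680.

$680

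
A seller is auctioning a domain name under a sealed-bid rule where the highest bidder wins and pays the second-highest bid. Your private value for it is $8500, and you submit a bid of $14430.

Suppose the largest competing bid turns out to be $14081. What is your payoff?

Your bid $14430 exceeds the highest competing bid $14081, so you win.
In a second-price auction the winner pays the second-highest bid, $14081.
Payoff = value − price = $8500 − $14081 = −$5581.

−$5581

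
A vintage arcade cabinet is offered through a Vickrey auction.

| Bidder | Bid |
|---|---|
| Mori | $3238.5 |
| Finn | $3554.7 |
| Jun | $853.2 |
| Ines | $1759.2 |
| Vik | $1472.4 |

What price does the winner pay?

$3238.5

Highest bid: Finn at $3554.7, so Finn wins.
Second-highest bid: Mori at $3238.5 — that is the price the winner pays.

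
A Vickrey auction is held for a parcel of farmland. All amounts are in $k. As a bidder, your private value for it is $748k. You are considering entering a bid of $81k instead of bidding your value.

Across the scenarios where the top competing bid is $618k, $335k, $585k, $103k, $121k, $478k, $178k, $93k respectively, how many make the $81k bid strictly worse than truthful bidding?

The deviation hurts exactly when the highest competing bid lies strictly between $81k and $748k — underbidding then forfeits a profitable win.
$618k: inside the interval → strictly worse (loss $130k).
$335k: inside the interval → strictly worse (loss $413k).
$585k: inside the interval → strictly worse (loss $163k).
$103k: inside the interval → strictly worse (loss $645k).
$121k: inside the interval → strictly worse (loss $627k).
$478k: inside the interval → strictly worse (loss $270k).
$178k: inside the interval → strictly worse (loss $570k).
$93k: inside the interval → strictly worse (loss $655k).
Count: 8.

8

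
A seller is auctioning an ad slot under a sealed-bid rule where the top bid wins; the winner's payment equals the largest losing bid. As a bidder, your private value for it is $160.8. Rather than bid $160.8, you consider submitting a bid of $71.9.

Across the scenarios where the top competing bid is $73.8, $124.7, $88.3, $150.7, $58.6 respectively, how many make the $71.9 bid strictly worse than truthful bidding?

4

The deviation hurts exactly when the highest competing bid lies strictly between $71.9 and $160.8 — underbidding then forfeits a profitable win.
$73.8: inside the interval → strictly worse (loss $87).
$124.7: inside the interval → strictly worse (loss $36.1).
$88.3: inside the interval → strictly worse (loss $72.5).
$150.7: inside the interval → strictly worse (loss $10.1).
$58.6: below both → same outcome either way.
Count: 4.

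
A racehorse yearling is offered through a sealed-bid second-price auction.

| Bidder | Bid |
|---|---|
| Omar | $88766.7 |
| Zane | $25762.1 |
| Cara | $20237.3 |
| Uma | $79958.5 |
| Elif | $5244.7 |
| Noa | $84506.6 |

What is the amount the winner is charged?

Highest bid: Omar at $88766.7, so Omar wins.
Second-highest bid: Noa at $84506.6 — that is the price the winner pays.

$84506.6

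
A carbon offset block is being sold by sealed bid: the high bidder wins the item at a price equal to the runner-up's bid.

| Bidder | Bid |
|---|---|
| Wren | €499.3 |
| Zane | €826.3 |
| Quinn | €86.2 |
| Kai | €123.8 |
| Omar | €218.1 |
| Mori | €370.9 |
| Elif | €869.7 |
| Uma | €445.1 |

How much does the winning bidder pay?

Highest bid: Elif at €869.7, so Elif wins.
Second-highest bid: Zane at €826.3 — that is the price the winner pays.

€826.3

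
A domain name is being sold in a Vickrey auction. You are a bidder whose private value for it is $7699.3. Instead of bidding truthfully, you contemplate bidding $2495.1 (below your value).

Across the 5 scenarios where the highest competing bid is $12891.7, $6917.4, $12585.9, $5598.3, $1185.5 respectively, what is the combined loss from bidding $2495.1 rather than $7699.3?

$2882.9

The deviation costs you only when the competing bid falls strictly between $2495.1 and $7699.3; elsewhere both bids give the same outcome.
$12891.7: outcomes coincide → loss $0.
$6917.4: truthful payoff $781.9, deviation payoff $0 → loss $781.9.
$12585.9: outcomes coincide → loss $0.
$5598.3: truthful payoff $2101, deviation payoff $0 → loss $2101.
$1185.5: outcomes coincide → loss $0.
Total loss = $781.9 + $2101 = $2882.9.
Truthful bidding weakly dominates here: raising your bid can only win items priced above your value, and lowering it can only forfeit items priced below.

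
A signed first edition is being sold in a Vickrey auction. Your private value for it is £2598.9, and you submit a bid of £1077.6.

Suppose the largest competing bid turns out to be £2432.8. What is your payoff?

£0

Your bid £1077.6 is below the highest competing bid £2432.8, so you lose.
A losing bidder pays nothing and receives nothing: payoff = £0.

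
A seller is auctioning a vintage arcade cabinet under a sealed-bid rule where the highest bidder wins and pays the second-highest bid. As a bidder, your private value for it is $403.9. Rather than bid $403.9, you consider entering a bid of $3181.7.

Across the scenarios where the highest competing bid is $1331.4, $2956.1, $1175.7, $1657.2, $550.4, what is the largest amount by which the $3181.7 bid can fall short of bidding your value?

$1331.4: truthful gives $0, deviation gives −$927.5 → loss $927.5.
$2956.1: truthful gives $0, deviation gives −$2552.2 → loss $2552.2.
$1175.7: truthful gives $0, deviation gives −$771.8 → loss $771.8.
$1657.2: truthful gives $0, deviation gives −$1253.3 → loss $1253.3.
$550.4: truthful gives $0, deviation gives −$146.5 → loss $146.5.
Maximum loss: $2552.2.

$2552.2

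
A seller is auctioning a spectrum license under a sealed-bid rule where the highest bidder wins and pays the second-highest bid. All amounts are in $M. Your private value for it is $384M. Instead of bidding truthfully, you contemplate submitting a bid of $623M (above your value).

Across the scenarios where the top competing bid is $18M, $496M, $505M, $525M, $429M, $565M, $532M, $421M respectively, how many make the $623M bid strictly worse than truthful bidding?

The deviation hurts exactly when the highest competing bid lies strictly between $384M and $623M — overbidding then wins at a price above your value.
$18M: below both → same outcome either way.
$496M: inside the interval → strictly worse (loss $112M).
$505M: inside the interval → strictly worse (loss $121M).
$525M: inside the interval → strictly worse (loss $141M).
$429M: inside the interval → strictly worse (loss $45M).
$565M: inside the interval → strictly worse (loss $181M).
$532M: inside the interval → strictly worse (loss $148M).
$421M: inside the interval → strictly worse (loss $37M).
Count: 7.

7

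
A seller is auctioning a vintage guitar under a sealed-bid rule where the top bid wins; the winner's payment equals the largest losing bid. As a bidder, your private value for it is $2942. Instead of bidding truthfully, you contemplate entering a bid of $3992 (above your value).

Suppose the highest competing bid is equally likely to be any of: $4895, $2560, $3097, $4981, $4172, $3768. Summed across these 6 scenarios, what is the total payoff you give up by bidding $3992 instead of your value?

$981

The deviation costs you only when the competing bid falls strictly between $2942 and $3992; elsewhere both bids give the same outcome.
$4895: outcomes coincide → loss $0.
$2560: outcomes coincide → loss $0.
$3097: truthful payoff $0, deviation payoff −$155 → loss $155.
$4981: outcomes coincide → loss $0.
$4172: outcomes coincide → loss $0.
$3768: truthful payoff $0, deviation payoff −$826 → loss $826.
Total loss = $155 + $826 = $981.
In a second-price auction your bid sets only whether you win, not what you pay, so bidding your true value is weakly dominant.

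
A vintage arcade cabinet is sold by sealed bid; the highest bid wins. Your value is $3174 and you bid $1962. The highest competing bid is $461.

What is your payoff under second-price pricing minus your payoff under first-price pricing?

$1501

You have the highest bid, so you win under either rule.
Second-price: pay $461 → payoff $2713.
First-price: pay your own bid $1962 → payoff $1212.
Difference = $2713 − ($1212) = $1501.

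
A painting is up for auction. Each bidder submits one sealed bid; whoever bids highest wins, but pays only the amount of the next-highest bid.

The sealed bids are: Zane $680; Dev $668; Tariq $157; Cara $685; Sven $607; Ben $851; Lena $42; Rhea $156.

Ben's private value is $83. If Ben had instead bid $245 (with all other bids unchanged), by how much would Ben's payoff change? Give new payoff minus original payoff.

$602

The highest bid among the other bidders is $685; Ben's bid doesn't change that.
Original bid $851: Ben is highest, pays the top rival bid $685; payoff $83 − $685 = −$602.
Alternative bid $245: Ben is not highest (top rival bid is $685); payoff $0.
Change in payoff = $0 − (−$602) = $602.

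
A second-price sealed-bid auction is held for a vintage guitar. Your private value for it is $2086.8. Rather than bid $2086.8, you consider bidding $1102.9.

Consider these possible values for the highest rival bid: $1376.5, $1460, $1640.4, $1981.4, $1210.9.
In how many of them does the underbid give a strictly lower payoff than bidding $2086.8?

5

The deviation hurts exactly when the highest competing bid lies strictly between $1102.9 and $2086.8 — underbidding then forfeits a profitable win.
$1376.5: inside the interval → strictly worse (loss $710.3).
$1460: inside the interval → strictly worse (loss $626.8).
$1640.4: inside the interval → strictly worse (loss $446.4).
$1981.4: inside the interval → strictly worse (loss $105.4).
$1210.9: inside the interval → strictly worse (loss $875.9).
Count: 5.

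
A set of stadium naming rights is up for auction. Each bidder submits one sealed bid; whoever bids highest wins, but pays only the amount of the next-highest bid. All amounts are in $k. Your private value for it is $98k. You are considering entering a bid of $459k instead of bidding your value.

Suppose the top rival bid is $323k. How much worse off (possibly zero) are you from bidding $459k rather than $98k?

Bidding your value $98k: you lose (since $98k < $323k). Payoff $0k.
Bidding $459k: you win and pay $323k. Payoff $98k − $323k = −$225k.
The competing bid $323k lies between your value and your inflated bid, so overbidding wins an item priced above your value.
Loss from deviating = $0k − (−$225k) = $225k.

$225k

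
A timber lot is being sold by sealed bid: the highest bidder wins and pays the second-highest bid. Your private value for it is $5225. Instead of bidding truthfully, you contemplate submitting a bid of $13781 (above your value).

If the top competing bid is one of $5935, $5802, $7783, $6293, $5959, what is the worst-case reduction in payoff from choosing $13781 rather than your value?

$5935: truthful gives $0, deviation gives −$710 → loss $710.
$5802: truthful gives $0, deviation gives −$577 → loss $577.
$7783: truthful gives $0, deviation gives −$2558 → loss $2558.
$6293: truthful gives $0, deviation gives −$1068 → loss $1068.
$5959: truthful gives $0, deviation gives −$734 → loss $734.
Maximum loss: $2558.

$2558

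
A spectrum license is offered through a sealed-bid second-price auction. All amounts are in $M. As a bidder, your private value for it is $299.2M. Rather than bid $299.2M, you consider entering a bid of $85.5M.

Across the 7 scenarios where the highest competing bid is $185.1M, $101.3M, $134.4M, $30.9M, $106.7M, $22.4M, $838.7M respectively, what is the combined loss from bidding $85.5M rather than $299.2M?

$669.3M

The deviation costs you only when the competing bid falls strictly between $85.5M and $299.2M; elsewhere both bids give the same outcome.
$185.1M: truthful payoff $114.1M, deviation payoff $0M → loss $114.1M.
$101.3M: truthful payoff $197.9M, deviation payoff $0M → loss $197.9M.
$134.4M: truthful payoff $164.8M, deviation payoff $0M → loss $164.8M.
$30.9M: outcomes coincide → loss $0M.
$106.7M: truthful payoff $192.5M, deviation payoff $0M → loss $192.5M.
$22.4M: outcomes coincide → loss $0M.
$838.7M: outcomes coincide → loss $0M.
Total loss = $114.1M + $197.9M + $164.8M + $192.5M = $669.3M.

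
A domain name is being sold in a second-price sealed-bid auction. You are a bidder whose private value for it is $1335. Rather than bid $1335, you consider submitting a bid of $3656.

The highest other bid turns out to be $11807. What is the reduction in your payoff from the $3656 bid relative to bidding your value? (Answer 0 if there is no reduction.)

Bidding your value $1335: you lose (since $1335 < $11807). Payoff $0.
Bidding $3656: you lose. Payoff $0.
Difference = $0 − $0 = $0; both bids lead to the same outcome because the competing bid is above both your value and your alternative bid.

$0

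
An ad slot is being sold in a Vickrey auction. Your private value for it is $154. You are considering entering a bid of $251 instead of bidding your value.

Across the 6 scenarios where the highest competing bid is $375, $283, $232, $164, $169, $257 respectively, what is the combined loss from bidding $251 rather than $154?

The deviation costs you only when the competing bid falls strictly between $154 and $251; elsewhere both bids give the same outcome.
$375: outcomes coincide → loss $0.
$283: outcomes coincide → loss $0.
$232: truthful payoff $0, deviation payoff −$78 → loss $78.
$164: truthful payoff $0, deviation payoff −$10 → loss $10.
$169: truthful payoff $0, deviation payoff −$15 → loss $15.
$257: outcomes coincide → loss $0.
Total loss = $78 + $10 + $15 = $103.
Truthful bidding weakly dominates here: raising your bid can only win items priced above your value, and lowering it can only forfeit items priced below.

$103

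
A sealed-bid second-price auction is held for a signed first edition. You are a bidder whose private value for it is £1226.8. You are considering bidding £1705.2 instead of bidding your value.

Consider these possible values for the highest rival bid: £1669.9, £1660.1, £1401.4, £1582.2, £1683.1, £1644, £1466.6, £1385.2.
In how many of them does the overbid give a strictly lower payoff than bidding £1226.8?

8

The deviation hurts exactly when the highest competing bid lies strictly between £1226.8 and £1705.2 — overbidding then wins at a price above your value.
£1669.9: inside the interval → strictly worse (loss £443.1).
£1660.1: inside the interval → strictly worse (loss £433.3).
£1401.4: inside the interval → strictly worse (loss £174.6).
£1582.2: inside the interval → strictly worse (loss £355.4).
£1683.1: inside the interval → strictly worse (loss £456.3).
£1644: inside the interval → strictly worse (loss £417.2).
£1466.6: inside the interval → strictly worse (loss £239.8).
£1385.2: inside the interval → strictly worse (loss £158.4).
Count: 8.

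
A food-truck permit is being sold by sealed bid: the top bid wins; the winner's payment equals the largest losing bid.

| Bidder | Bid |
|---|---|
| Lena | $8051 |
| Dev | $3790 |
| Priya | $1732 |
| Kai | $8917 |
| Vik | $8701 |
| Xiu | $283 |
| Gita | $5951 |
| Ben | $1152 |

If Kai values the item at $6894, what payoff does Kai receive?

Highest bid: Kai at $8917, so Kai wins.
Second-highest bid: Vik at $8701 — that is the price the winner pays.
Kai's payoff = value − price = $6894 − $8701 = −$1807.

−$1807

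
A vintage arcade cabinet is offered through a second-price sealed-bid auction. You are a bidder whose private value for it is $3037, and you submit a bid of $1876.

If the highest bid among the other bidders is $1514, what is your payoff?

Your bid $1876 exceeds the highest competing bid $1514, so you win.
In a second-price auction the winner pays the second-highest bid, $1514.
Payoff = value − price = $3037 − $1514 = $1523.

$1523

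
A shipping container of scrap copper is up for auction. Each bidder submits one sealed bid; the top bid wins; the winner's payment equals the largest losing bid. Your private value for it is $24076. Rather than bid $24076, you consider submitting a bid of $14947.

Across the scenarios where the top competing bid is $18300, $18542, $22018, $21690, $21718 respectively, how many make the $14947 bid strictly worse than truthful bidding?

5

The deviation hurts exactly when the highest competing bid lies strictly between $14947 and $24076 — underbidding then forfeits a profitable win.
$18300: inside the interval → strictly worse (loss $5776).
$18542: inside the interval → strictly worse (loss $5534).
$22018: inside the interval → strictly worse (loss $2058).
$21690: inside the interval → strictly worse (loss $2386).
$21718: inside the interval → strictly worse (loss $2358).
Count: 5.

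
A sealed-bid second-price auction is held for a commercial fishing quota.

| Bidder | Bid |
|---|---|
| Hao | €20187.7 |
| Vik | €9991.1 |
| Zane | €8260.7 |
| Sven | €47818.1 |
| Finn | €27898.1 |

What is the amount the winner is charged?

€27898.1

Highest bid: Sven at €47818.1, so Sven wins.
Second-highest bid: Finn at €27898.1 — that is the price the winner pays.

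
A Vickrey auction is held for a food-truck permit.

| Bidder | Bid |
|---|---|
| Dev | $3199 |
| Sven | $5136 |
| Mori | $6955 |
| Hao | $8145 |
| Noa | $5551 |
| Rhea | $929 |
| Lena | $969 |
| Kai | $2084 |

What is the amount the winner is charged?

$6955

Highest bid: Hao at $8145, so Hao wins.
Second-highest bid: Mori at $6955 — that is the price the winner pays.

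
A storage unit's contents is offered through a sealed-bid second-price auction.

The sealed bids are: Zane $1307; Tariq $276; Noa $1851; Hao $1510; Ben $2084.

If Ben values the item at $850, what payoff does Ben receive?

Highest bid: Ben at $2084, so Ben wins.
Second-highest bid: Noa at $1851 — that is the price the winner pays.
Ben's payoff = value − price = $850 − $1851 = −$1001.

−$1001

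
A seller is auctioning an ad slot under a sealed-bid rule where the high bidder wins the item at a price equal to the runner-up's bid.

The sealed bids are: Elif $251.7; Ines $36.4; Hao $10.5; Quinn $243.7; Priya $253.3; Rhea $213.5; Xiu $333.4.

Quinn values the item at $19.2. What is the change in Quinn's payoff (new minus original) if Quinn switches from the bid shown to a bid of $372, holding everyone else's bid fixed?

−$314.2

The highest bid among the other bidders is $333.4; Quinn's bid doesn't change that.
Original bid $243.7: Quinn is not highest (top rival bid is $333.4); payoff $0.
Alternative bid $372: Quinn is highest, pays the top rival bid $333.4; payoff $19.2 − $333.4 = −$314.2.
Change in payoff = −$314.2 − ($0) = −$314.2.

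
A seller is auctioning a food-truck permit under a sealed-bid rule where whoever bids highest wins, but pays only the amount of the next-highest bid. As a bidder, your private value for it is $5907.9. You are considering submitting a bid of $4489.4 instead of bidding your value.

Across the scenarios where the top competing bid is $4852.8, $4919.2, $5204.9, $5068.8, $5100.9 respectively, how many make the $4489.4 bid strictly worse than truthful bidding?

The deviation hurts exactly when the highest competing bid lies strictly between $4489.4 and $5907.9 — underbidding then forfeits a profitable win.
$4852.8: inside the interval → strictly worse (loss $1055.1).
$4919.2: inside the interval → strictly worse (loss $988.7).
$5204.9: inside the interval → strictly worse (loss $703).
$5068.8: inside the interval → strictly worse (loss $839.1).
$5100.9: inside the interval → strictly worse (loss $807).
Count: 5.

5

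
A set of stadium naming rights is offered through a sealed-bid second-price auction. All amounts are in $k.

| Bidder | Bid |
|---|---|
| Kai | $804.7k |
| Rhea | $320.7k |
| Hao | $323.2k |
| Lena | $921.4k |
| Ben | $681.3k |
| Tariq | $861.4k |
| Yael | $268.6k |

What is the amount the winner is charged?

$861.4k

Highest bid: Lena at $921.4k, so Lena wins.
Second-highest bid: Tariq at $861.4k — that is the price the winner pays.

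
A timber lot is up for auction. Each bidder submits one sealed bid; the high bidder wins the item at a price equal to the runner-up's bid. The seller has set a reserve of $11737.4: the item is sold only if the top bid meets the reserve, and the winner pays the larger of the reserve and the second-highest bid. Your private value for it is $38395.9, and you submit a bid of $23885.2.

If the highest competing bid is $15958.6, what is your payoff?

$22437.3

Your bid $23885.2 is the highest and exceeds the reserve.
Price = max(second-highest bid, reserve) = max($15958.6, $11737.4) = $15958.6.
Payoff = $38395.9 − $15958.6 = $22437.3.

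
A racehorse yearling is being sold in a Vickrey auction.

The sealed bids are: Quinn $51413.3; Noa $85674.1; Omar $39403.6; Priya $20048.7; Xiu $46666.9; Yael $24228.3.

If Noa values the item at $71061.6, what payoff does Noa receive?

$19648.3

Highest bid: Noa at $85674.1, so Noa wins.
Second-highest bid: Quinn at $51413.3 — that is the price the winner pays.
Noa's payoff = value − price = $71061.6 − $51413.3 = $19648.3.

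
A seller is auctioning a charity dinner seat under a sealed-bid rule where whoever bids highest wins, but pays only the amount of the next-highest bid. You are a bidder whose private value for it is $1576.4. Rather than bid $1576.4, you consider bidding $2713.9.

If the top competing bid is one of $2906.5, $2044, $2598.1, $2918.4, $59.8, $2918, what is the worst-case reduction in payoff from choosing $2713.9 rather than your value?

$2906.5: same outcome either way → loss $0.
$2044: truthful gives $0, deviation gives −$467.6 → loss $467.6.
$2598.1: truthful gives $0, deviation gives −$1021.7 → loss $1021.7.
$2918.4: same outcome either way → loss $0.
$59.8: same outcome either way → loss $0.
$2918: same outcome either way → loss $0.
Maximum loss: $1021.7.

$1021.7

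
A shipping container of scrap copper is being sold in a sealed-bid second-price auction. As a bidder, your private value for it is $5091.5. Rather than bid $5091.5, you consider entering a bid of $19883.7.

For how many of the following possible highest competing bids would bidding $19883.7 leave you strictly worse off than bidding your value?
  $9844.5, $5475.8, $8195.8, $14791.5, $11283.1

5

The deviation hurts exactly when the highest competing bid lies strictly between $5091.5 and $19883.7 — overbidding then wins at a price above your value.
$9844.5: inside the interval → strictly worse (loss $4753).
$5475.8: inside the interval → strictly worse (loss $384.3).
$8195.8: inside the interval → strictly worse (loss $3104.3).
$14791.5: inside the interval → strictly worse (loss $9700).
$11283.1: inside the interval → strictly worse (loss $6191.6).
Count: 5.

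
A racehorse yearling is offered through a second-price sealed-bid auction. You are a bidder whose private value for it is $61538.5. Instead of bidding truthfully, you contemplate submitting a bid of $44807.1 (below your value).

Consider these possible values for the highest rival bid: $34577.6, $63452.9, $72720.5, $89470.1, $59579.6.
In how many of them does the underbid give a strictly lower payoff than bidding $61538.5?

1

The deviation hurts exactly when the highest competing bid lies strictly between $44807.1 and $61538.5 — underbidding then forfeits a profitable win.
$34577.6: below both → same outcome either way.
$63452.9: above both → same outcome either way.
$72720.5: above both → same outcome either way.
$89470.1: above both → same outcome either way.
$59579.6: inside the interval → strictly worse (loss $1958.9).
Count: 1.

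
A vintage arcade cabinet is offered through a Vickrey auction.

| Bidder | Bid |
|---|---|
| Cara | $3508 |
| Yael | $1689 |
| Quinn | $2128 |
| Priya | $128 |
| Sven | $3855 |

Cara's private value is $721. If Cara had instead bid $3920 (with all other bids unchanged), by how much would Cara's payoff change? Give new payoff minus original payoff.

−$3134

The highest bid among the other bidders is $3855; Cara's bid doesn't change that.
Original bid $3508: Cara is not highest (top rival bid is $3855); payoff $0.
Alternative bid $3920: Cara is highest, pays the top rival bid $3855; payoff $721 − $3855 = −$3134.
Change in payoff = −$3134 − ($0) = −$3134.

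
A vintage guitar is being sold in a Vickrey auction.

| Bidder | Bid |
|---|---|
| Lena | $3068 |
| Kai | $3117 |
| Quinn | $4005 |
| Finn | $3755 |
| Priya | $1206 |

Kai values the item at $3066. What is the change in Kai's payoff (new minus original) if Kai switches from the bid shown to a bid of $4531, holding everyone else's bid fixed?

−$939

The highest bid among the other bidders is $4005; Kai's bid doesn't change that.
Original bid $3117: Kai is not highest (top rival bid is $4005); payoff $0.
Alternative bid $4531: Kai is highest, pays the top rival bid $4005; payoff $3066 − $4005 = −$939.
Change in payoff = −$939 − ($0) = −$939.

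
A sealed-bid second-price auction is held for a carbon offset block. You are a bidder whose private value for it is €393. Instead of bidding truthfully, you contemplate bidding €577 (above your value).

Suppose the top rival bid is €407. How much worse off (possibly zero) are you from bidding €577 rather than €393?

Bidding your value €393: you lose (since €393 < €407). Payoff €0.
Bidding €577: you win and pay €407. Payoff €393 − €407 = −€14.
The competing bid €407 lies between your value and your inflated bid, so overbidding wins an item priced above your value.
Loss from deviating = €0 − (−€14) = €14.

€14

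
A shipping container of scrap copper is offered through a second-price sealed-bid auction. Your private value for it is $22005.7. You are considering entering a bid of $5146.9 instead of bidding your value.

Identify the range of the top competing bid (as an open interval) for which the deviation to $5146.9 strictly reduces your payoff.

($5146.9, $22005.7)

If the competing bid is below $5146.9, both bids win at the same price — no difference.
If it is above $22005.7, both bids lose — no difference.
If it lies strictly between $5146.9 and $22005.7, bidding your value wins at a price below your value (positive payoff) while bidding $5146.9 loses (payoff 0).
So the deviation strictly hurts on the open interval ($5146.9, $22005.7).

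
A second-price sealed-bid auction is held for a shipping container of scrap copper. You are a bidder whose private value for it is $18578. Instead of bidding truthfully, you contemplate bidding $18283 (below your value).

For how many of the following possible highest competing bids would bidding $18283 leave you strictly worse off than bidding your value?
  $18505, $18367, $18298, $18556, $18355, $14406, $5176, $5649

The deviation hurts exactly when the highest competing bid lies strictly between $18283 and $18578 — underbidding then forfeits a profitable win.
$18505: inside the interval → strictly worse (loss $73).
$18367: inside the interval → strictly worse (loss $211).
$18298: inside the interval → strictly worse (loss $280).
$18556: inside the interval → strictly worse (loss $22).
$18355: inside the interval → strictly worse (loss $223).
$14406: below both → same outcome either way.
$5176: below both → same outcome either way.
$5649: below both → same outcome either way.
Count: 5.

5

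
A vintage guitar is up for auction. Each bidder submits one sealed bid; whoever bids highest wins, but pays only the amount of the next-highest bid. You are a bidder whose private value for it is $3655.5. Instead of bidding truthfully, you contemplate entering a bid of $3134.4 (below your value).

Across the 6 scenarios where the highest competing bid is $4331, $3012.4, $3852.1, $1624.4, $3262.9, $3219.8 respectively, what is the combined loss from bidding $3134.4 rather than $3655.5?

$828.3

The deviation costs you only when the competing bid falls strictly between $3134.4 and $3655.5; elsewhere both bids give the same outcome.
$4331: outcomes coincide → loss $0.
$3012.4: outcomes coincide → loss $0.
$3852.1: outcomes coincide → loss $0.
$1624.4: outcomes coincide → loss $0.
$3262.9: truthful payoff $392.6, deviation payoff $0 → loss $392.6.
$3219.8: truthful payoff $435.7, deviation payoff $0 → loss $435.7.
Total loss = $392.6 + $435.7 = $828.3.
Truthful bidding weakly dominates here: raising your bid can only win items priced above your value, and lowering it can only forfeit items priced below.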